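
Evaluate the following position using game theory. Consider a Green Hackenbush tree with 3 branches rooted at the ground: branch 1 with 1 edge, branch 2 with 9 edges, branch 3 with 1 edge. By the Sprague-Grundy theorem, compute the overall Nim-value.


The tree has 3 branches from the ground vertex.
In Green Hackenbush, the Nim-value of a simple path of length k is k.
Branch 1: length 1, Nim-value = 1
Branch 2: length 9, Nim-value = 9
Branch 3: length 1, Nim-value = 1
Total Nim-value = XOR of all branch values:
0 XOR 1 = 1
1 XOR 9 = 8
8 XOR 1 = 9
Nim-value of the tree = 9

9


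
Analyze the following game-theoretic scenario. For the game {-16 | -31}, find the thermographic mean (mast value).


Game = {-16 | -31}, a switch {a | b} with numbers a > b.
Its thermograph has left wall a - t and right wall b + t, which meet at t = (a - b)/2, where both equal (a + b)/2. So the mast (mean value) is at (a + b)/2.
Mean = (-16 + (-31))/2 = -47/2 = -47/2

-47/2


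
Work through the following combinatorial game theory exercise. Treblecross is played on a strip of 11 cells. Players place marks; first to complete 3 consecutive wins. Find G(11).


Treblecross: place X on empty cells; 3-in-a-row wins.
Playing within two cells of an existing X lets the opponent win at once, so sensible play treats the cells i-2..i+2 around each X as dead. The player left with no safe cell loses, so this is a normal-play take-away game on strips of safe cells.
Placing X at cell i (0-indexed) of a strip of k safe cells leaves independent strips of sizes max(0, i-2) and max(0, k-i-3). Hence G(k) = mex{ G(max(0,i-2)) XOR G(max(0,k-i-3)) : 0 <= i < k }, with G(0) = 0.
G(1): splits (0,0):0^0=0 -> mex({0}) = 1
G(2): splits (0,0):0^0=0 -> mex({0}) = 1
G(3): splits (0,0):0^0=0 -> mex({0}) = 1
G(4): splits (0,1):0^1=1 (0,0):0^0=0 -> mex({0, 1}) = 2
G(5): splits (0,2):0^1=1 (0,1):0^1=1 (0,0):0^0=0 -> mex({0, 1}) = 2
G(6) = mex({1}) = 0
G(7) = mex({0, 1, 2}) = 3
G(8) = mex({0, 1, 2}) = 3
G(9) = mex({0, 2}) = 1
G(10) = mex({0, 2, 3}) = 1
G(11) = mex({0, 3}) = 1
Therefore G(11) = 1.

1


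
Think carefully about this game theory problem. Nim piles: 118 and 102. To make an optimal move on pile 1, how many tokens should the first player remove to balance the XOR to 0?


Piles: 118 and 102
Current XOR: 118 XOR 102 = 16 (non-zero, so this is an N-position).
To make the XOR zero, we need to find a move that balances the piles.
For pile 1 (size 118): target = 118 XOR 16 = 102
We reduce pile 1 from 118 to 102.
Tokens removed: 118 - 102 = 16
Verification: 102 XOR 102 = 0

16


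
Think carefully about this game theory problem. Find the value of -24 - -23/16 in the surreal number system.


x = -24, y = -23/16
Converting to common denominator: 16
x = -384/16, y = -23/16
x - y = -24 - -23/16 = -361/16

-361/16


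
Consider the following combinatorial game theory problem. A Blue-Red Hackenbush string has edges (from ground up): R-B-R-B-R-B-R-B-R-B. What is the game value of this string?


Edges (from ground): R-B-R-B-R-B-R-B-R-B
By Berlekamp's sign-expansion rule, a Blue-Red Hackenbush stalk has the value of the surreal number whose sign sequence is the edge sequence with B -> + and R -> -.
Sign sequence: -+-+-+-+-+
Trace the sign expansion in the surreal number tree, starting from 0:
Edge 1: R (sign -) -> bounds (-inf, 0), value = -1
Edge 2: B (sign +) -> bounds (-1, 0), value = -1/2
Edge 3: R (sign -) -> bounds (-1, -1/2), value = -3/4
Edge 4: B (sign +) -> bounds (-3/4, -1/2), value = -5/8
Edge 5: R (sign -) -> bounds (-3/4, -5/8), value = -11/16
Edge 6: B (sign +) -> bounds (-11/16, -5/8), value = -21/32
Edge 7: R (sign -) -> bounds (-11/16, -21/32), value = -43/64
Edge 8: B (sign +) -> bounds (-43/64, -21/32), value = -85/128
Edge 9: R (sign -) -> bounds (-43/64, -85/128), value = -171/256
Edge 10: B (sign +) -> bounds (-171/256, -85/128), value = -341/512
Game value = -341/512

-341/512


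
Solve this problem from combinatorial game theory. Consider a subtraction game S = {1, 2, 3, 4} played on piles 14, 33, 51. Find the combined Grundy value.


Subtraction set: {1, 2, 3, 4}
For this subtraction set, G(n) = n mod 5 (period = max + 1 = 5).
Pile 1 (size 14): G(14) = 14 mod 5 = 4
Pile 2 (size 33): G(33) = 33 mod 5 = 3
Pile 3 (size 51): G(51) = 51 mod 5 = 1
Total Grundy value = XOR of all: 4 XOR 3 XOR 1 = 6

6


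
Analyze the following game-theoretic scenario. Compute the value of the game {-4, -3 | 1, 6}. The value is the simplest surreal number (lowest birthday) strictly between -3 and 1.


Left options: {-4, -3}, max = -3
Right options: {1, 6}, min = 1
All options are numbers and max(Left) < min(Right), so by the simplicity theorem the value is the simplest (earliest-born) number strictly between -3 and 1.
Integers -2 through 0 all lie strictly between -3 and 1.
Among integers, the simplest (lowest birthday = smallest |n|; 0 is born on day 0, +-n on day n) is 0.
No non-integer in the interval can be simpler: if x is a non-integer in the interval, then floor(x) or ceil(x) also lies in the interval (the interval contains an integer), and both are proper prefixes of x's sign expansion, i.e. born earlier. So the game value is 0.
Game value = 0

0


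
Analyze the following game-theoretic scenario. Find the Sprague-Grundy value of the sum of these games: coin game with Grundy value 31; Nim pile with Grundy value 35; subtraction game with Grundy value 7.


By the Sprague-Grundy theorem, the Grundy value of a sum of games is the XOR of individual Grundy values.
coin game: Grundy value = 31. Running XOR: 0 XOR 31 = 31
Nim pile: Grundy value = 35. Running XOR: 31 XOR 35 = 60
subtraction game: Grundy value = 7. Running XOR: 60 XOR 7 = 59
The combined Grundy value is 59.

59


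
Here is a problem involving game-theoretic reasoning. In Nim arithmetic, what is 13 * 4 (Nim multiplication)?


Nim multiplication is bilinear over XOR: (u XOR v) * w = (u*w) XOR (v*w).
So we split each operand into its bit components and XOR the pairwise Nim products.
13 = 1 + 4 + 8 (as XOR of powers of 2).
4 = 4 (as XOR of powers of 2).
Using the standard Nim-product table on single bits:
  2*2 = 3,   2*4 = 8,   2*8 = 12,
  4*4 = 6,   4*8 = 11,  8*8 = 13,
and  1*x = x (identity), k*l = l*k (commutative).
Pairwise Nim products:
  1 * 4 = 4
  4 * 4 = 6
  8 * 4 = 11
XOR them: 4 XOR 6 XOR 11 = 9.
Result: 13 * 4 = 9 (in Nim).

9


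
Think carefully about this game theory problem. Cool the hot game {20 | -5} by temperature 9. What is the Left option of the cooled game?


Original game: {20 | -5} (a switch {a | b} with a > b).
Cooling by t (for t below the temperature (a - b)/2 = 25/2) taxes each move by t: {a | b} cooled by t is {a - t | b + t}.
Cooling amount: t = 9
Cooled Left option: 20 - 9 = 11
Cooled Right option: -5 + 9 = 4
Cooled game: {11 | 4}
Left option = 11

11


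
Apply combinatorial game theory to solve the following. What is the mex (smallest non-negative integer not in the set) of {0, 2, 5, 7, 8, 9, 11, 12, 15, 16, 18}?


Set = {0, 2, 5, 7, 8, 9, 11, 12, 15, 16, 18}
0 is in the set.
1 is NOT in the set. This is the mex.
mex = 1

1


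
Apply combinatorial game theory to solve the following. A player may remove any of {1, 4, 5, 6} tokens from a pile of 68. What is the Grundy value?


The subtraction set is S = {1, 4, 5, 6}.
G(k) = mex{ G(k - s) : s in S, s <= k }. We compute iteratively: G(0) = 0.
G(1) = mex({0}) = 1
G(2) = mex({1}) = 0
G(3) = mex({0}) = 1
G(4) = mex({0, 1}) = 2
G(5) = mex({0, 1, 2}) = 3
G(6) = mex({0, 1, 3}) = 2
G(7) = mex({0, 1, 2}) = 3
G(8) = mex({0, 1, 2, 3}) = 4
G(9) = mex({1, 2, 3, 4}) = 0
G(10) = mex({0, 2, 3}) = 1
G(11) = mex({1, 2, 3}) = 0
G(12) = mex({0, 2, 3, 4}) = 1
G(13) = mex({0, 1, 3, 4}) = 2
G(14) = mex({0, 1, 2, 4}) = 3
Observe that G(9)..G(14) = 0, 1, 0, 1, 2, 3 repeats G(0)..G(5) = 0, 1, 0, 1, 2, 3.
For k >= max(S) = 6, G(k) is determined by the previous 6 values G(k-6)..G(k-1); a window of 6 consecutive values has recurred shifted by 9, so by induction G(k + 9) = G(k) for all k >= 0: the sequence is periodic from the start with period 9.
One period: G(0..8) = 0, 1, 0, 1, 2, 3, 2, 3, 4.
68 mod 9 = 5, so G(68) = G(5) = 3.

3


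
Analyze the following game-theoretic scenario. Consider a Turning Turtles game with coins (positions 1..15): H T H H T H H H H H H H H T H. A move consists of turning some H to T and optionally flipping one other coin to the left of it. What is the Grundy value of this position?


Coins: H T H H T H H H H H H H H T H
Key fact: a single head at position k behaves exactly like a Nim heap of size k (turning it to T and optionally flipping a coin at j < k corresponds to moving the heap from k to j, or to 0), and heads combine as a disjunctive sum (two heads at the same place would cancel, matching j XOR j = 0). So the Nim-value is the XOR of the 1-indexed positions of the heads.
Face-up positions (1-indexed): [1, 3, 4, 6, 7, 8, 9, 10, 11, 12, 13, 15]
XOR 0 with 1: 0 XOR 1 = 1
XOR 1 with 3: 1 XOR 3 = 2
XOR 2 with 4: 2 XOR 4 = 6
XOR 6 with 6: 6 XOR 6 = 0
XOR 0 with 7: 0 XOR 7 = 7
XOR 7 with 8: 7 XOR 8 = 15
XOR 15 with 9: 15 XOR 9 = 6
XOR 6 with 10: 6 XOR 10 = 12
XOR 12 with 11: 12 XOR 11 = 7
XOR 7 with 12: 7 XOR 12 = 11
XOR 11 with 13: 11 XOR 13 = 6
XOR 6 with 15: 6 XOR 15 = 9
Nim-value = 9

9


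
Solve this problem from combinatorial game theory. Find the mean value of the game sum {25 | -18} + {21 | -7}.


G1 = {25 | -18}, G2 = {21 | -7}
Each is a switch {a | b} with numbers a > b; its mean value is (a + b)/2, and mean value is additive over game sums: m(G1 + G2) = m(G1) + m(G2).
Mean of G1 = (25 + (-18))/2 = 7/2 = 7/2
Mean of G2 = (21 + (-7))/2 = 14/2 = 7
Mean of G1 + G2 = 7/2 + 7 = 21/2

21/2


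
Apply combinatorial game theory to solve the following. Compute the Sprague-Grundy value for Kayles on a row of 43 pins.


Kayles: a move removes 1 or 2 adjacent pins from a contiguous row.
Removing pins from a row of k leaves two independent rows (a, b) with a + b = k - 1 (one pin) or a + b = k - 2 (two pins); an end removal gives a = 0.
By Sprague-Grundy, G(k) = mex{ G(a) XOR G(b) } over all these splits. G(0) = 0.
G(1): splits (0,0):0^0=0 -> mex({0}) = 1
G(2): splits (0,1):0^1=1 (0,0):0^0=0 -> mex({0, 1}) = 2
G(3): splits (0,2):0^2=2 (1,1):1^1=0 (0,1):0^1=1 -> mex({0, 1, 2}) = 3
G(4): splits (0,3):0^3=3 (1,2):1^2=3 (0,2):0^2=2 (1,1):1^1=0 -> mex({0, 2, 3}) = 1
G(5): splits (0,4):0^1=1 (1,3):1^3=2 (2,2):2^2=0 (0,3):0^3=3 (1,2):1^2=3 -> mex({0, 1, 2, 3}) = 4
G(6) = mex({0, 1, 2, 4}) = 3
G(7) = mex({0, 1, 3, 4, 5}) = 2
G(8) = mex({0, 2, 3, 5, 6}) = 1
G(9) = mex({0, 1, 2, 3, 6, 7}) = 4
G(10) = mex({0, 1, 3, 4, 5, 7}) = 2
G(11) = mex({0, 1, 2, 3, 4, 5}) = 6
G(12) = mex({0, 1, 2, 3, 5, 6, 7}) = 4
G(13) = mex({0, 2, 3, 4, 6, 7}) = 1
G(14) = mex({0, 1, 4, 5, 6, 7}) = 2
G(15) = mex({0, 1, 2, 3, 4, 5, 6}) = 7
G(16) = mex({0, 2, 3, 5, 6, 7}) = 1
G(17) = mex({0, 1, 2, 3, 5, 6, 7}) = 4
G(18) = mex({0, 1, 2, 4, 5, 6}) = 3
G(19) = mex({0, 1, 3, 4, 5, 7}) = 2
G(20) = mex({0, 2, 3, 4, 5, 6, 7}) = 1
G(21) = mex({0, 1, 2, 3, 5, 6, 7}) = 4
G(22) = mex({0, 1, 2, 3, 4, 5, 7}) = 6
G(23) = mex({0, 1, 2, 3, 4, 5, 6}) = 7
G(24) = mex({0, 1, 2, 3, 5, 6, 7}) = 4
G(25) = mex({0, 2, 3, 4, 6, 7}) = 1
G(26) = mex({0, 1, 3, 4, 5, 6, 7}) = 2
G(27) = mex({0, 1, 2, 3, 4, 5, 6, 7}) = 8
G(28) = mex({0, 1, 2, 3, 4, 6, 7, 8}) = 5
G(29) = mex({0, 1, 2, 3, 5, 6, 7, 8, 9}) = 4
G(30) = mex({0, 1, 2, 3, 4, 5, 6, 9, 10}) = 7
G(31) = mex({0, 1, 3, 4, 5, 7, 10, 11}) = 2
G(32) = mex({0, 2, 3, 4, 5, 6, 7, 9, 11}) = 1
G(33) = mex({0, 1, 2, 3, 4, 5, 6, 7, 9, 12}) = 8
G(34) = mex({0, 1, 2, 3, 4, 5, 7, 8, 11, 12}) = 6
G(35) = mex({0, 1, 2, 3, 4, 5, 6, 8, 9, 10, 11}) = 7
G(36) = mex({0, 1, 2, 3, 5, 6, 7, 9, 10}) = 4
G(37) = mex({0, 2, 3, 4, 6, 7, 9, 10, 11, 12}) = 1
G(38) = mex({0, 1, 3, 4, 5, 6, 7, 9, 10, 11, 12}) = 2
G(39) = mex({0, 1, 2, 4, 5, 6, 7, 9, 10, 12, 14}) = 3
G(40) = mex({0, 2, 3, 4, 6, 7, 11, 12, 14}) = 1
G(41) = mex({0, 1, 2, 3, 5, 6, 7, 9, 10, 11, 12}) = 4
G(42) = mex({0, 1, 2, 3, 4, 5, 6, 9, 10}) = 7
G(43) = mex({0, 1, 3, 4, 5, 7, 9, 10, 12, 15}) = 2
Therefore G(43) = 2.

2


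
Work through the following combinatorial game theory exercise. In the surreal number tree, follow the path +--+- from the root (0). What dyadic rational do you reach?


Sign expansion: +--+-
Rule: track bounds (lo, hi), initially (-inf, +inf). On '+', the current value becomes lo and we move to the simplest number in (value, hi): value + 1 if hi = +inf, otherwise the midpoint (value + hi)/2. On '-', the current value becomes hi and we move to value - 1 if lo = -inf, otherwise the midpoint (lo + value)/2.
Start at 0.
Step 1: sign = +, move right. Bounds: (0, +inf). Value = 1
Step 2: sign = -, move left. Bounds: (0, 1). Value = 1/2
Step 3: sign = -, move left. Bounds: (0, 1/2). Value = 1/4
Step 4: sign = +, move right. Bounds: (1/4, 1/2). Value = 3/8
Step 5: sign = -, move left. Bounds: (1/4, 3/8). Value = 5/16
The surreal number with sign expansion +--+- is 5/16.

5/16


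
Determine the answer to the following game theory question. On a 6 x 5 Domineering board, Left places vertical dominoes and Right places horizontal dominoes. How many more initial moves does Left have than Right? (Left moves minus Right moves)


Board is 6 x 5 (rows x cols).
Left (vertical) placements: (rows-1) * cols = 5 * 5 = 25
Right (horizontal) placements: rows * (cols-1) = 6 * 4 = 24
Advantage = Left - Right = 25 - 24 = 1

1


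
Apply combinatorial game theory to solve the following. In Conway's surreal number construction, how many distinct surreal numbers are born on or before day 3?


Day 0: {|} = 0 is born. Count = 1.
Day n: the number of surreal numbers born by day n is 2^(n+1) - 1.
By day 0: 2^1 - 1 = 1
By day 1: 2^2 - 1 = 3
By day 2: 2^3 - 1 = 7
By day 3: 2^4 - 1 = 15
By day 3: 15 surreal numbers.

15


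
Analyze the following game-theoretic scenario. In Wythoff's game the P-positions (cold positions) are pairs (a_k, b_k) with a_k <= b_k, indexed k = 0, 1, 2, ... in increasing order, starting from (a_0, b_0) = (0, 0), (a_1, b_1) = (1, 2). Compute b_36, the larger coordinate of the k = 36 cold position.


By Wythoff's theorem, a_k = floor(k * phi) and b_k = floor(k * phi^2) = a_k + k, where phi = (1 + sqrt(5))/2 is the golden ratio.
phi = (1 + sqrt(5))/2 = 1.618034
phi^2 = phi + 1 = 2.618034
k = 36
k * phi^2 = 36 * 2.618034 = 94.249224
b_36 = floor(k * phi^2) = 94 (check: a_36 + k = 58 + 36 = 94)

94


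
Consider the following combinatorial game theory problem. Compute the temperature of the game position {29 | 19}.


The game is {29 | 19}, a switch {a | b} with numbers a > b.
Cooling {a | b} by t gives {a - t | b + t}, which stops being hot when a - t = b + t, i.e. at t = (a - b)/2. So the temperature of a switch is (a - b)/2.
Temperature = (Left option - Right option) / 2
= (29 - (19)) / 2
= 10 / 2
= 5

5


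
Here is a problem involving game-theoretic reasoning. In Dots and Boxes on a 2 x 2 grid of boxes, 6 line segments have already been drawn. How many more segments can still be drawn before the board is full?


Grid: 2 x 2 boxes, i.e. 3 rows and 3 columns of dots.
Horizontal edges: (rows + 1) * cols = 3 * 2 = 6
Vertical edges: rows * (cols + 1) = 2 * 3 = 6
Total edges: 6 + 6 = 12
Edges drawn: 6
Remaining: 12 - 6 = 6

6


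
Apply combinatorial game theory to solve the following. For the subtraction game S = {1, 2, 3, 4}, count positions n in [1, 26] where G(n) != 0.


Subtraction set S = {1, 2, 3, 4}, so G(n) = n mod 5.
G(n) = 0 when n is a multiple of 5.
Multiples of 5 in [1, 26]: 5
N-positions (nonzero Grundy) = 26 - 5 = 21

21


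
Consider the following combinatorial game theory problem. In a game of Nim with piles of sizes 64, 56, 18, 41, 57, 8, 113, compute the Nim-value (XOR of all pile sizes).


We need the XOR (exclusive or) of all pile sizes.
After XOR-ing pile 1 (size 64): 0 XOR 64 = 64
After XOR-ing pile 2 (size 56): 64 XOR 56 = 120
After XOR-ing pile 3 (size 18): 120 XOR 18 = 106
After XOR-ing pile 4 (size 41): 106 XOR 41 = 67
After XOR-ing pile 5 (size 57): 67 XOR 57 = 122
After XOR-ing pile 6 (size 8): 122 XOR 8 = 114
After XOR-ing pile 7 (size 113): 114 XOR 113 = 3
The Nim-value of this position is 3.

3


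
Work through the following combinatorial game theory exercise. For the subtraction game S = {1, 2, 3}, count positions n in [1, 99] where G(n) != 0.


Subtraction set S = {1, 2, 3}, so G(n) = n mod 4.
G(n) = 0 when n is a multiple of 4.
Multiples of 4 in [1, 99]: 24
N-positions (nonzero Grundy) = 99 - 24 = 75

75


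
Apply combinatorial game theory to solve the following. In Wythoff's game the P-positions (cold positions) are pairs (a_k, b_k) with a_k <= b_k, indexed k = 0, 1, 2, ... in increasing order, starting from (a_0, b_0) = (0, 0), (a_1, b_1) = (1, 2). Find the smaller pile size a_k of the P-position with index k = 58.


By Wythoff's theorem, a_k = floor(k * phi) and b_k = floor(k * phi^2) = a_k + k, where phi = (1 + sqrt(5))/2 is the golden ratio.
phi = (1 + sqrt(5))/2 = 1.618034
k = 58
k * phi = 58 * 1.618034 = 93.845971
a_58 = floor(k * phi) = 93

93


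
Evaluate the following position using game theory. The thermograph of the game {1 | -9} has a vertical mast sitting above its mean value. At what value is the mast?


Game = {1 | -9}, a switch {a | b} with numbers a > b.
Its thermograph has left wall a - t and right wall b + t, which meet at t = (a - b)/2, where both equal (a + b)/2. So the mast (mean value) is at (a + b)/2.
Mean = (1 + (-9))/2 = -8/2 = -4

-4


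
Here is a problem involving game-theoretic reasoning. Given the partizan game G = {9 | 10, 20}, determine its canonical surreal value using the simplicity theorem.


Left options: {9}, max = 9
Right options: {10, 20}, min = 10
All options are numbers and max(Left) < min(Right), so by the simplicity theorem the value is the simplest (earliest-born) number strictly between 9 and 10.
No integer lies strictly between 9 and 10, so the value is the dyadic rational m/2^k in the interval with the smallest k (then m odd); search k = 1, 2, ...:
Denominator 2: 19/2 lies strictly between 9 and 10 -- found.
The simplest number in the interval is 19/2.
Game value = 19/2

19/2


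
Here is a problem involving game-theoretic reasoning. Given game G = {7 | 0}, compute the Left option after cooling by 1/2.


Original game: {7 | 0} (a switch {a | b} with a > b).
Cooling by t (for t below the temperature (a - b)/2 = 7/2) taxes each move by t: {a | b} cooled by t is {a - t | b + t}.
Cooling amount: t = 1/2
Cooled Left option: 7 - 1/2 = 13/2
Cooled Right option: 0 + 1/2 = 1/2
Cooled game: {13/2 | 1/2}
Left option = 13/2

13/2


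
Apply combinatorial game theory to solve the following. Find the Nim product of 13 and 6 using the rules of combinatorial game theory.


Nim multiplication is bilinear over XOR: (u XOR v) * w = (u*w) XOR (v*w).
So we split each operand into its bit components and XOR the pairwise Nim products.
13 = 1 + 4 + 8 (as XOR of powers of 2).
6 = 2 + 4 (as XOR of powers of 2).
Using the standard Nim-product table on single bits:
  2*2 = 3,   2*4 = 8,   2*8 = 12,
  4*4 = 6,   4*8 = 11,  8*8 = 13,
and  1*x = x (identity), k*l = l*k (commutative).
Pairwise Nim products:
  1 * 2 = 2
  1 * 4 = 4
  4 * 2 = 8
  4 * 4 = 6
  8 * 2 = 12
  8 * 4 = 11
XOR them: 2 XOR 4 XOR 8 XOR 6 XOR 12 XOR 11 = 15.
Result: 13 * 6 = 15 (in Nim).

15


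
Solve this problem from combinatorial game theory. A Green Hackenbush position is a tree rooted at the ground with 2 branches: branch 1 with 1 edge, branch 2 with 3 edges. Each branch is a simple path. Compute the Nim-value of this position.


The tree has 2 branches from the ground vertex.
In Green Hackenbush, the Nim-value of a simple path of length k is k.
Branch 1: length 1, Nim-value = 1
Branch 2: length 3, Nim-value = 3
Total Nim-value = XOR of all branch values:
0 XOR 1 = 1
1 XOR 3 = 2
Nim-value of the tree = 2

2


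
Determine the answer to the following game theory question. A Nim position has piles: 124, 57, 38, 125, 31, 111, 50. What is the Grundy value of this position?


We need the XOR (exclusive or) of all pile sizes.
After XOR-ing pile 1 (size 124): 0 XOR 124 = 124
After XOR-ing pile 2 (size 57): 124 XOR 57 = 69
After XOR-ing pile 3 (size 38): 69 XOR 38 = 99
After XOR-ing pile 4 (size 125): 99 XOR 125 = 30
After XOR-ing pile 5 (size 31): 30 XOR 31 = 1
After XOR-ing pile 6 (size 111): 1 XOR 111 = 110
After XOR-ing pile 7 (size 50): 110 XOR 50 = 92
The Nim-value of this position is 92.

92


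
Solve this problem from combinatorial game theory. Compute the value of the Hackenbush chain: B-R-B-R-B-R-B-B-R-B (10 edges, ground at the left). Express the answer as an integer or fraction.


Edges (from ground): B-R-B-R-B-R-B-B-R-B
By Berlekamp's sign-expansion rule, a Blue-Red Hackenbush stalk has the value of the surreal number whose sign sequence is the edge sequence with B -> + and R -> -.
Sign sequence: +-+-+-++-+
Trace the sign expansion in the surreal number tree, starting from 0:
Edge 1: B (sign +) -> bounds (0, +inf), value = 1
Edge 2: R (sign -) -> bounds (0, 1), value = 1/2
Edge 3: B (sign +) -> bounds (1/2, 1), value = 3/4
Edge 4: R (sign -) -> bounds (1/2, 3/4), value = 5/8
Edge 5: B (sign +) -> bounds (5/8, 3/4), value = 11/16
Edge 6: R (sign -) -> bounds (5/8, 11/16), value = 21/32
Edge 7: B (sign +) -> bounds (21/32, 11/16), value = 43/64
Edge 8: B (sign +) -> bounds (43/64, 11/16), value = 87/128
Edge 9: R (sign -) -> bounds (43/64, 87/128), value = 173/256
Edge 10: B (sign +) -> bounds (173/256, 87/128), value = 347/512
Game value = 347/512

347/512


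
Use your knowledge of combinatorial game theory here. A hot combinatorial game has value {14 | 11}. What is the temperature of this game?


The game is {14 | 11}, a switch {a | b} with numbers a > b.
Cooling {a | b} by t gives {a - t | b + t}, which stops being hot when a - t = b + t, i.e. at t = (a - b)/2. So the temperature of a switch is (a - b)/2.
Temperature = (Left option - Right option) / 2
= (14 - (11)) / 2
= 3 / 2
= 3/2

3/2


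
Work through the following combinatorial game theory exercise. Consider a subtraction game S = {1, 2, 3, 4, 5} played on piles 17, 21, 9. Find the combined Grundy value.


Subtraction set: {1, 2, 3, 4, 5}
For this subtraction set, G(n) = n mod 6 (period = max + 1 = 6).
Pile 1 (size 17): G(17) = 17 mod 6 = 5
Pile 2 (size 21): G(21) = 21 mod 6 = 3
Pile 3 (size 9): G(9) = 9 mod 6 = 3
Total Grundy value = XOR of all: 5 XOR 3 XOR 3 = 5

5


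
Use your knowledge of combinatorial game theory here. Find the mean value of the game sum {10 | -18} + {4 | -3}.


G1 = {10 | -18}, G2 = {4 | -3}
Each is a switch {a | b} with numbers a > b; its mean value is (a + b)/2, and mean value is additive over game sums: m(G1 + G2) = m(G1) + m(G2).
Mean of G1 = (10 + (-18))/2 = -8/2 = -4
Mean of G2 = (4 + (-3))/2 = 1/2 = 1/2
Mean of G1 + G2 = -4 + 1/2 = -7/2

-7/2


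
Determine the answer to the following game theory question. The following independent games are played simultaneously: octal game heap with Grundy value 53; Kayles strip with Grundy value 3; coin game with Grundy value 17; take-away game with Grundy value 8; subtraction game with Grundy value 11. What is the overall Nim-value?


By the Sprague-Grundy theorem, the Grundy value of a sum of games is the XOR of individual Grundy values.
octal game heap: Grundy value = 53. Running XOR: 0 XOR 53 = 53
Kayles strip: Grundy value = 3. Running XOR: 53 XOR 3 = 54
coin game: Grundy value = 17. Running XOR: 54 XOR 17 = 39
take-away game: Grundy value = 8. Running XOR: 39 XOR 8 = 47
subtraction game: Grundy value = 11. Running XOR: 47 XOR 11 = 36
The combined Grundy value is 36.

36


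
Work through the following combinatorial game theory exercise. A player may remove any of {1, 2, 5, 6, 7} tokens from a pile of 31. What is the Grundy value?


The subtraction set is S = {1, 2, 5, 6, 7}.
G(k) = mex{ G(k - s) : s in S, s <= k }. We compute iteratively: G(0) = 0.
G(1) = mex({0}) = 1
G(2) = mex({0, 1}) = 2
G(3) = mex({1, 2}) = 0
G(4) = mex({0, 2}) = 1
G(5) = mex({0, 1}) = 2
G(6) = mex({0, 1, 2}) = 3
G(7) = mex({0, 1, 2, 3}) = 4
G(8) = mex({0, 1, 2, 3, 4}) = 5
G(9) = mex({0, 1, 2, 4, 5}) = 3
G(10) = mex({0, 1, 2, 3, 5}) = 4
G(11) = mex({1, 2, 3, 4}) = 0
G(12) = mex({0, 2, 3, 4}) = 1
G(13) = mex({0, 1, 3, 4, 5}) = 2
G(14) = mex({1, 2, 3, 4, 5}) = 0
G(15) = mex({0, 2, 3, 4, 5}) = 1
G(16) = mex({0, 1, 3, 4}) = 2
G(17) = mex({0, 1, 2, 4}) = 3
Observe that G(11)..G(17) = 0, 1, 2, 0, 1, 2, 3 repeats G(0)..G(6) = 0, 1, 2, 0, 1, 2, 3.
For k >= max(S) = 7, G(k) is determined by the previous 7 values G(k-7)..G(k-1); a window of 7 consecutive values has recurred shifted by 11, so by induction G(k + 11) = G(k) for all k >= 0: the sequence is periodic from the start with period 11.
One period: G(0..10) = 0, 1, 2, 0, 1, 2, 3, 4, 5, 3, 4.
31 mod 11 = 9, so G(31) = G(9) = 3.

3


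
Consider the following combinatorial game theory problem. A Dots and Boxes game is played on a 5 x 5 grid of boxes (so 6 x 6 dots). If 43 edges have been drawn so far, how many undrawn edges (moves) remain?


Grid: 5 x 5 boxes, i.e. 6 rows and 6 columns of dots.
Horizontal edges: (rows + 1) * cols = 6 * 5 = 30
Vertical edges: rows * (cols + 1) = 5 * 6 = 30
Total edges: 30 + 30 = 60
Edges drawn: 43
Remaining: 60 - 43 = 17

17


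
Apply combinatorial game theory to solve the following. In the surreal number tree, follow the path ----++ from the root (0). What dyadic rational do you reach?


Sign expansion: ----++
Rule: track bounds (lo, hi), initially (-inf, +inf). On '+', the current value becomes lo and we move to the simplest number in (value, hi): value + 1 if hi = +inf, otherwise the midpoint (value + hi)/2. On '-', the current value becomes hi and we move to value - 1 if lo = -inf, otherwise the midpoint (lo + value)/2.
Start at 0.
Step 1: sign = -, move left. Bounds: (-inf, 0). Value = -1
Step 2: sign = -, move left. Bounds: (-inf, -1). Value = -2
Step 3: sign = -, move left. Bounds: (-inf, -2). Value = -3
Step 4: sign = -, move left. Bounds: (-inf, -3). Value = -4
Step 5: sign = +, move right. Bounds: (-4, -3). Value = -7/2
Step 6: sign = +, move right. Bounds: (-7/2, -3). Value = -13/4
The surreal number with sign expansion ----++ is -13/4.

-13/4


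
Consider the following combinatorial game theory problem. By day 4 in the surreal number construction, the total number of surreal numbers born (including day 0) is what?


Day 0: {|} = 0 is born. Count = 1.
Day n: the number of surreal numbers born by day n is 2^(n+1) - 1.
By day 0: 2^1 - 1 = 1
By day 1: 2^2 - 1 = 3
By day 2: 2^3 - 1 = 7
By day 3: 2^4 - 1 = 15
By day 4: 2^5 - 1 = 31
By day 4: 31 surreal numbers.

31


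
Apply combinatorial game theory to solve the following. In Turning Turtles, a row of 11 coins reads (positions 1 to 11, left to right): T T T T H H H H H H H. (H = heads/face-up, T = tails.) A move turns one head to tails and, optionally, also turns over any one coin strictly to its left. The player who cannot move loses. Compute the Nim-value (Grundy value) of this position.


Coins: T T T T H H H H H H H
Key fact: a single head at position k behaves exactly like a Nim heap of size k (turning it to T and optionally flipping a coin at j < k corresponds to moving the heap from k to j, or to 0), and heads combine as a disjunctive sum (two heads at the same place would cancel, matching j XOR j = 0). So the Nim-value is the XOR of the 1-indexed positions of the heads.
Face-up positions (1-indexed): [5, 6, 7, 8, 9, 10, 11]
XOR 0 with 5: 0 XOR 5 = 5
XOR 5 with 6: 5 XOR 6 = 3
XOR 3 with 7: 3 XOR 7 = 4
XOR 4 with 8: 4 XOR 8 = 12
XOR 12 with 9: 12 XOR 9 = 5
XOR 5 with 10: 5 XOR 10 = 15
XOR 15 with 11: 15 XOR 11 = 4
Nim-value = 4

4


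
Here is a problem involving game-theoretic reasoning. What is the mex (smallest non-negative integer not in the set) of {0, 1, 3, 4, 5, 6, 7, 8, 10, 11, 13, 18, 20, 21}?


Set = {0, 1, 3, 4, 5, 6, 7, 8, 10, 11, 13, 18, 20, 21}
0 is in the set.
1 is in the set.
2 is NOT in the set. This is the mex.
mex = 2

2


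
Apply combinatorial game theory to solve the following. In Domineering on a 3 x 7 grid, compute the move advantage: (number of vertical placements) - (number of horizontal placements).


Board is 3 x 7 (rows x cols).
Left (vertical) placements: (rows-1) * cols = 2 * 7 = 14
Right (horizontal) placements: rows * (cols-1) = 3 * 6 = 18
Advantage = Left - Right = 14 - 18 = -4

-4


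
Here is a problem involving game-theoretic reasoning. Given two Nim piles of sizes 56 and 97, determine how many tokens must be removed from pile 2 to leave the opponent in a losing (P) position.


Piles: 56 and 97
Current XOR: 56 XOR 97 = 89 (non-zero, so this is an N-position).
To make the XOR zero, we need to find a move that balances the piles.
For pile 2 (size 97): target = 97 XOR 89 = 56
We reduce pile 2 from 97 to 56.
Tokens removed: 97 - 56 = 41
Verification: 56 XOR 56 = 0

41


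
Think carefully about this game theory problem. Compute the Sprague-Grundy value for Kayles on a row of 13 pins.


Kayles: a move removes 1 or 2 adjacent pins from a contiguous row.
Removing pins from a row of k leaves two independent rows (a, b) with a + b = k - 1 (one pin) or a + b = k - 2 (two pins); an end removal gives a = 0.
By Sprague-Grundy, G(k) = mex{ G(a) XOR G(b) } over all these splits. G(0) = 0.
G(1): splits (0,0):0^0=0 -> mex({0}) = 1
G(2): splits (0,1):0^1=1 (0,0):0^0=0 -> mex({0, 1}) = 2
G(3): splits (0,2):0^2=2 (1,1):1^1=0 (0,1):0^1=1 -> mex({0, 1, 2}) = 3
G(4): splits (0,3):0^3=3 (1,2):1^2=3 (0,2):0^2=2 (1,1):1^1=0 -> mex({0, 2, 3}) = 1
G(5): splits (0,4):0^1=1 (1,3):1^3=2 (2,2):2^2=0 (0,3):0^3=3 (1,2):1^2=3 -> mex({0, 1, 2, 3}) = 4
G(6) = mex({0, 1, 2, 4}) = 3
G(7) = mex({0, 1, 3, 4, 5}) = 2
G(8) = mex({0, 2, 3, 5, 6}) = 1
G(9) = mex({0, 1, 2, 3, 6, 7}) = 4
G(10) = mex({0, 1, 3, 4, 5, 7}) = 2
G(11) = mex({0, 1, 2, 3, 4, 5}) = 6
G(12) = mex({0, 1, 2, 3, 5, 6, 7}) = 4
G(13) = mex({0, 2, 3, 4, 6, 7}) = 1
Therefore G(13) = 1.

1


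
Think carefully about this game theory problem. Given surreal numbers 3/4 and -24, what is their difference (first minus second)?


x = 3/4, y = -24
Converting to common denominator: 4
x = 3/4, y = -96/4
x - y = 3/4 - -24 = 99/4

99/4


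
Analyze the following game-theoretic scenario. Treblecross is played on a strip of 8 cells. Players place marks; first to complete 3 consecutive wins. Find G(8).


Treblecross: place X on empty cells; 3-in-a-row wins.
Playing within two cells of an existing X lets the opponent win at once, so sensible play treats the cells i-2..i+2 around each X as dead. The player left with no safe cell loses, so this is a normal-play take-away game on strips of safe cells.
Placing X at cell i (0-indexed) of a strip of k safe cells leaves independent strips of sizes max(0, i-2) and max(0, k-i-3). Hence G(k) = mex{ G(max(0,i-2)) XOR G(max(0,k-i-3)) : 0 <= i < k }, with G(0) = 0.
G(1): splits (0,0):0^0=0 -> mex({0}) = 1
G(2): splits (0,0):0^0=0 -> mex({0}) = 1
G(3): splits (0,0):0^0=0 -> mex({0}) = 1
G(4): splits (0,1):0^1=1 (0,0):0^0=0 -> mex({0, 1}) = 2
G(5): splits (0,2):0^1=1 (0,1):0^1=1 (0,0):0^0=0 -> mex({0, 1}) = 2
G(6) = mex({1}) = 0
G(7) = mex({0, 1, 2}) = 3
G(8) = mex({0, 1, 2}) = 3
Therefore G(8) = 3.

3


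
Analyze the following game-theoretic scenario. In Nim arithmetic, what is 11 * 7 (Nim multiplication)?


Nim multiplication is bilinear over XOR: (u XOR v) * w = (u*w) XOR (v*w).
So we split each operand into its bit components and XOR the pairwise Nim products.
11 = 1 + 2 + 8 (as XOR of powers of 2).
7 = 1 + 2 + 4 (as XOR of powers of 2).
Using the standard Nim-product table on single bits:
  2*2 = 3,   2*4 = 8,   2*8 = 12,
  4*4 = 6,   4*8 = 11,  8*8 = 13,
and  1*x = x (identity), k*l = l*k (commutative).
Pairwise Nim products:
  1 * 1 = 1
  1 * 2 = 2
  1 * 4 = 4
  2 * 1 = 2
  2 * 2 = 3
  2 * 4 = 8
  8 * 1 = 8
  8 * 2 = 12
  8 * 4 = 11
XOR them: 1 XOR 2 XOR 4 XOR 2 XOR 3 XOR 8 XOR 8 XOR 12 XOR 11 = 1.
Result: 11 * 7 = 1 (in Nim).

1


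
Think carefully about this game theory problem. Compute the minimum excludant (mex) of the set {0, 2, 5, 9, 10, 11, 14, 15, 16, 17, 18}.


Set = {0, 2, 5, 9, 10, 11, 14, 15, 16, 17, 18}
0 is in the set.
1 is NOT in the set. This is the mex.
mex = 1

1


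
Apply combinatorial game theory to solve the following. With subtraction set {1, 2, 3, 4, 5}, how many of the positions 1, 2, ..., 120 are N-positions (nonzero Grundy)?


Subtraction set S = {1, 2, 3, 4, 5}, so G(n) = n mod 6.
G(n) = 0 when n is a multiple of 6.
Multiples of 6 in [1, 120]: 20
N-positions (nonzero Grundy) = 120 - 20 = 100

100


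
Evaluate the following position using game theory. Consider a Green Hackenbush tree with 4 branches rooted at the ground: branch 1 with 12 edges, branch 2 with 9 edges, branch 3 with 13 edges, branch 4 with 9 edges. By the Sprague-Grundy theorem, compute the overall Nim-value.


The tree has 4 branches from the ground vertex.
In Green Hackenbush, the Nim-value of a simple path of length k is k.
Branch 1: length 12, Nim-value = 12
Branch 2: length 9, Nim-value = 9
Branch 3: length 13, Nim-value = 13
Branch 4: length 9, Nim-value = 9
Total Nim-value = XOR of all branch values:
0 XOR 12 = 12
12 XOR 9 = 5
5 XOR 13 = 8
8 XOR 9 = 1
Nim-value of the tree = 1

1


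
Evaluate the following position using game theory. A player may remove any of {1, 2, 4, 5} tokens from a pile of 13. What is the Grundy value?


The subtraction set is S = {1, 2, 4, 5}.
G(k) = mex{ G(k - s) : s in S, s <= k }. We compute iteratively: G(0) = 0.
G(1) = mex({0}) = 1
G(2) = mex({0, 1}) = 2
G(3) = mex({1, 2}) = 0
G(4) = mex({0, 2}) = 1
G(5) = mex({0, 1}) = 2
G(6) = mex({1, 2}) = 0
G(7) = mex({0, 2}) = 1
Observe that G(3)..G(7) = 0, 1, 2, 0, 1 repeats G(0)..G(4) = 0, 1, 2, 0, 1.
For k >= max(S) = 5, G(k) is determined by the previous 5 values G(k-5)..G(k-1); a window of 5 consecutive values has recurred shifted by 3, so by induction G(k + 3) = G(k) for all k >= 0: the sequence is periodic from the start with period 3.
One period: G(0..2) = 0, 1, 2.
13 mod 3 = 1, so G(13) = G(1) = 1.

1


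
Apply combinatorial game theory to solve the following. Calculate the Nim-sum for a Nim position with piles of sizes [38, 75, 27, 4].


We need the XOR (exclusive or) of all pile sizes.
After XOR-ing pile 1 (size 38): 0 XOR 38 = 38
After XOR-ing pile 2 (size 75): 38 XOR 75 = 109
After XOR-ing pile 3 (size 27): 109 XOR 27 = 118
After XOR-ing pile 4 (size 4): 118 XOR 4 = 114
The Nim-value of this position is 114.

114


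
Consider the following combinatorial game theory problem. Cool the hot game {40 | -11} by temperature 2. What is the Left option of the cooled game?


Original game: {40 | -11} (a switch {a | b} with a > b).
Cooling by t (for t below the temperature (a - b)/2 = 51/2) taxes each move by t: {a | b} cooled by t is {a - t | b + t}.
Cooling amount: t = 2
Cooled Left option: 40 - 2 = 38
Cooled Right option: -11 + 2 = -9
Cooled game: {38 | -9}
Left option = 38

38


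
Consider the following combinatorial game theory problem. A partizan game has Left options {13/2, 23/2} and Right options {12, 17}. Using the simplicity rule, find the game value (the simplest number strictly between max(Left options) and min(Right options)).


Left options: {13/2, 23/2}, max = 23/2
Right options: {12, 17}, min = 12
All options are numbers and max(Left) < min(Right), so by the simplicity theorem the value is the simplest (earliest-born) number strictly between 23/2 and 12.
No integer lies strictly between 23/2 and 12, so the value is the dyadic rational m/2^k in the interval with the smallest k (then m odd); search k = 1, 2, ...:
Denominator 2: no odd multiple of 1/2 lies strictly between 23/2 and 12.
Denominator 4: 47/4 lies strictly between 23/2 and 12 -- found.
The simplest number in the interval is 47/4.
Game value = 47/4

47/4


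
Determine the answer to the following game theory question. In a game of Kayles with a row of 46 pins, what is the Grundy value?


Kayles: a move removes 1 or 2 adjacent pins from a contiguous row.
Removing pins from a row of k leaves two independent rows (a, b) with a + b = k - 1 (one pin) or a + b = k - 2 (two pins); an end removal gives a = 0.
By Sprague-Grundy, G(k) = mex{ G(a) XOR G(b) } over all these splits. G(0) = 0.
G(1): splits (0,0):0^0=0 -> mex({0}) = 1
G(2): splits (0,1):0^1=1 (0,0):0^0=0 -> mex({0, 1}) = 2
G(3): splits (0,2):0^2=2 (1,1):1^1=0 (0,1):0^1=1 -> mex({0, 1, 2}) = 3
G(4): splits (0,3):0^3=3 (1,2):1^2=3 (0,2):0^2=2 (1,1):1^1=0 -> mex({0, 2, 3}) = 1
G(5): splits (0,4):0^1=1 (1,3):1^3=2 (2,2):2^2=0 (0,3):0^3=3 (1,2):1^2=3 -> mex({0, 1, 2, 3}) = 4
G(6) = mex({0, 1, 2, 4}) = 3
G(7) = mex({0, 1, 3, 4, 5}) = 2
G(8) = mex({0, 2, 3, 5, 6}) = 1
G(9) = mex({0, 1, 2, 3, 6, 7}) = 4
G(10) = mex({0, 1, 3, 4, 5, 7}) = 2
G(11) = mex({0, 1, 2, 3, 4, 5}) = 6
G(12) = mex({0, 1, 2, 3, 5, 6, 7}) = 4
G(13) = mex({0, 2, 3, 4, 6, 7}) = 1
G(14) = mex({0, 1, 4, 5, 6, 7}) = 2
G(15) = mex({0, 1, 2, 3, 4, 5, 6}) = 7
G(16) = mex({0, 2, 3, 5, 6, 7}) = 1
G(17) = mex({0, 1, 2, 3, 5, 6, 7}) = 4
G(18) = mex({0, 1, 2, 4, 5, 6}) = 3
G(19) = mex({0, 1, 3, 4, 5, 7}) = 2
G(20) = mex({0, 2, 3, 4, 5, 6, 7}) = 1
G(21) = mex({0, 1, 2, 3, 5, 6, 7}) = 4
G(22) = mex({0, 1, 2, 3, 4, 5, 7}) = 6
G(23) = mex({0, 1, 2, 3, 4, 5, 6}) = 7
G(24) = mex({0, 1, 2, 3, 5, 6, 7}) = 4
G(25) = mex({0, 2, 3, 4, 6, 7}) = 1
G(26) = mex({0, 1, 3, 4, 5, 6, 7}) = 2
G(27) = mex({0, 1, 2, 3, 4, 5, 6, 7}) = 8
G(28) = mex({0, 1, 2, 3, 4, 6, 7, 8}) = 5
G(29) = mex({0, 1, 2, 3, 5, 6, 7, 8, 9}) = 4
G(30) = mex({0, 1, 2, 3, 4, 5, 6, 9, 10}) = 7
G(31) = mex({0, 1, 3, 4, 5, 7, 10, 11}) = 2
G(32) = mex({0, 2, 3, 4, 5, 6, 7, 9, 11}) = 1
G(33) = mex({0, 1, 2, 3, 4, 5, 6, 7, 9, 12}) = 8
G(34) = mex({0, 1, 2, 3, 4, 5, 7, 8, 11, 12}) = 6
G(35) = mex({0, 1, 2, 3, 4, 5, 6, 8, 9, 10, 11}) = 7
G(36) = mex({0, 1, 2, 3, 5, 6, 7, 9, 10}) = 4
G(37) = mex({0, 2, 3, 4, 6, 7, 9, 10, 11, 12}) = 1
G(38) = mex({0, 1, 3, 4, 5, 6, 7, 9, 10, 11, 12}) = 2
G(39) = mex({0, 1, 2, 4, 5, 6, 7, 9, 10, 12, 14}) = 3
G(40) = mex({0, 2, 3, 4, 6, 7, 11, 12, 14}) = 1
G(41) = mex({0, 1, 2, 3, 5, 6, 7, 9, 10, 11, 12}) = 4
G(42) = mex({0, 1, 2, 3, 4, 5, 6, 9, 10}) = 7
G(43) = mex({0, 1, 3, 4, 5, 7, 9, 10, 12, 15}) = 2
G(44) = mex({0, 2, 3, 4, 5, 6, 7, 9, 10, 12, 15}) = 1
G(45) = mex({0, 1, 2, 3, 4, 5, 6, 7, 9, 10, 12, 14}) = 8
G(46) = mex({0, 1, 3, 4, 5, 7, 8, 11, 12, 14}) = 2
Therefore G(46) = 2.

2


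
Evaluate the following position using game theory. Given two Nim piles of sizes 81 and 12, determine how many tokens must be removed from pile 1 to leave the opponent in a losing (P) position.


Piles: 81 and 12
Current XOR: 81 XOR 12 = 93 (non-zero, so this is an N-position).
To make the XOR zero, we need to find a move that balances the piles.
For pile 1 (size 81): target = 81 XOR 93 = 12
We reduce pile 1 from 81 to 12.
Tokens removed: 81 - 12 = 69
Verification: 12 XOR 12 = 0

69


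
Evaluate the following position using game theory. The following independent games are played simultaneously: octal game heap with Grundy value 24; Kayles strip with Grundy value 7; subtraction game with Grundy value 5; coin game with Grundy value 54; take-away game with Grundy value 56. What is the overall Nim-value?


By the Sprague-Grundy theorem, the Grundy value of a sum of games is the XOR of individual Grundy values.
octal game heap: Grundy value = 24. Running XOR: 0 XOR 24 = 24
Kayles strip: Grundy value = 7. Running XOR: 24 XOR 7 = 31
subtraction game: Grundy value = 5. Running XOR: 31 XOR 5 = 26
coin game: Grundy value = 54. Running XOR: 26 XOR 54 = 44
take-away game: Grundy value = 56. Running XOR: 44 XOR 56 = 20
The combined Grundy value is 20.

20


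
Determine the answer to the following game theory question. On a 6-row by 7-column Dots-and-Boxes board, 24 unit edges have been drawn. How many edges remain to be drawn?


Grid: 6 x 7 boxes, i.e. 7 rows and 8 columns of dots.
Horizontal edges: (rows + 1) * cols = 7 * 7 = 49
Vertical edges: rows * (cols + 1) = 6 * 8 = 48
Total edges: 49 + 48 = 97
Edges drawn: 24
Remaining: 97 - 24 = 73

73


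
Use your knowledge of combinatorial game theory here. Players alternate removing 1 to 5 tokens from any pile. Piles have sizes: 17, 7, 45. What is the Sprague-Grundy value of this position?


Subtraction set: {1, 2, 3, 4, 5}
For this subtraction set, G(n) = n mod 6 (period = max + 1 = 6).
Pile 1 (size 17): G(17) = 17 mod 6 = 5
Pile 2 (size 7): G(7) = 7 mod 6 = 1
Pile 3 (size 45): G(45) = 45 mod 6 = 3
Total Grundy value = XOR of all: 5 XOR 1 XOR 3 = 7

7
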